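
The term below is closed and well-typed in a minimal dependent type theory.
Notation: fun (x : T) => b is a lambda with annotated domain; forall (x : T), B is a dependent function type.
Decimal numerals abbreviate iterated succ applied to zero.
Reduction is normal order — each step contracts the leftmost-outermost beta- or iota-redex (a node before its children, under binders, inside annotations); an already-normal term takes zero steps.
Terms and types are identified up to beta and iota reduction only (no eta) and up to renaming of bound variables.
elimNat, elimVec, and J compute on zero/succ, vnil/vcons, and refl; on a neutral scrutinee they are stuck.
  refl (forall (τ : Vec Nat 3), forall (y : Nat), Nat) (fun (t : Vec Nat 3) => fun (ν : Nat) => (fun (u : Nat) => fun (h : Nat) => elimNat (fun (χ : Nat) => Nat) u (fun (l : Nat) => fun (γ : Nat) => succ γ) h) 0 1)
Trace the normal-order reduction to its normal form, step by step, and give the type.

normal-order reduction sequence:
  refl (forall (τ : Vec Nat 3), forall (y : Nat), Nat) (fun (t : Vec Nat 3) => fun (ν : Nat) => (fun (u : Nat) => fun (h : Nat) => elimNat (fun (χ : Nat) => Nat) u (fun (l : Nat) => fun (γ : Nat) => succ γ) h) 0 1)
  ~> refl (forall (τ : Vec Nat 3), forall (y : Nat), Nat) (fun (t : Vec Nat 3) => fun (ν : Nat) => (fun (u : Nat) => elimNat (fun (h : Nat) => Nat) 0 (fun (χ : Nat) => fun (l : Nat) => succ l) u) 1)
  ~> refl (forall (τ : Vec Nat 3), forall (y : Nat), Nat) (fun (t : Vec Nat 3) => fun (ν : Nat) => elimNat (fun (u : Nat) => Nat) 0 (fun (h : Nat) => fun (χ : Nat) => succ χ) 1)
  ~> refl (forall (τ : Vec Nat 3), forall (y : Nat), Nat) (fun (t : Vec Nat 3) => fun (ν : Nat) => (fun (u : Nat) => fun (h : Nat) => succ h) 0 (elimNat (fun (χ : Nat) => Nat) 0 (fun (l : Nat) => fun (γ : Nat) => succ γ) 0))
  ~> refl (forall (τ : Vec Nat 3), forall (y : Nat), Nat) (fun (t : Vec Nat 3) => fun (ν : Nat) => (fun (u : Nat) => succ u) (elimNat (fun (h : Nat) => Nat) 0 (fun (χ : Nat) => fun (l : Nat) => succ l) 0))
  ~> refl (forall (τ : Vec Nat 3), forall (y : Nat), Nat) (fun (t : Vec Nat 3) => fun (ν : Nat) => succ (elimNat (fun (u : Nat) => Nat) 0 (fun (h : Nat) => fun (χ : Nat) => succ χ) 0))
  ~> refl (forall (τ : Vec Nat 3), forall (y : Nat), Nat) (fun (t : Vec Nat 3) => fun (ν : Nat) => 1)
type:
  Eq (forall (τ : Vec Nat 3), forall (y : Nat), Nat) (fun (t : Vec Nat 3) => fun (ν : Nat) => 1) (fun (u : Vec Nat 3) => fun (h : Nat) => 1)


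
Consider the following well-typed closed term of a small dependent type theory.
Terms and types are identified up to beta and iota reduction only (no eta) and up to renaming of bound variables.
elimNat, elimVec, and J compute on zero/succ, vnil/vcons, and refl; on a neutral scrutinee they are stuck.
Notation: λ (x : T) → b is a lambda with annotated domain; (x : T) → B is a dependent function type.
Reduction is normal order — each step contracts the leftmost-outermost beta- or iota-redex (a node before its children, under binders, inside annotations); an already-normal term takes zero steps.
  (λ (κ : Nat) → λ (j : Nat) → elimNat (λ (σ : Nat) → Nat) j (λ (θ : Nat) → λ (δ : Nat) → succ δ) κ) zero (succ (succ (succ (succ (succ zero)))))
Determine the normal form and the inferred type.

reduced normal form:
  succ (succ (succ (succ (succ zero))))
the term's type:
  Nat


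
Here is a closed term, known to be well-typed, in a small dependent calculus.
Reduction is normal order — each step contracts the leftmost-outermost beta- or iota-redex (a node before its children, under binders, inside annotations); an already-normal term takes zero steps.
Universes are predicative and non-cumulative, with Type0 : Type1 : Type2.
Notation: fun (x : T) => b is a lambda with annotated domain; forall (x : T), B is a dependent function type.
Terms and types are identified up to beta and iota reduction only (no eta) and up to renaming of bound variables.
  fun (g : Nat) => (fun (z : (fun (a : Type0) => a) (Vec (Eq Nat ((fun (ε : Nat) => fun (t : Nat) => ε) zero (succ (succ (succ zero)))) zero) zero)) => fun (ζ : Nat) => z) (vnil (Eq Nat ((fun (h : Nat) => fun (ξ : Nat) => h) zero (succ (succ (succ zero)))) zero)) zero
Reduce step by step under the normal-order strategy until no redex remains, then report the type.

reduction (normal order):
  fun (g : Nat) => (fun (z : (fun (a : Type0) => a) (Vec (Eq Nat ((fun (ε : Nat) => fun (t : Nat) => ε) zero (succ (succ (succ zero)))) zero) zero)) => fun (ζ : Nat) => z) (vnil (Eq Nat ((fun (h : Nat) => fun (ξ : Nat) => h) zero (succ (succ (succ zero)))) zero)) zero
  ~> fun (g : Nat) => (fun (z : Nat) => vnil (Eq Nat ((fun (a : Nat) => fun (ε : Nat) => a) zero (succ (succ (succ zero)))) zero)) zero
  ~> fun (g : Nat) => vnil (Eq Nat ((fun (z : Nat) => fun (a : Nat) => z) zero (succ (succ (succ zero)))) zero)
  ~> fun (g : Nat) => vnil (Eq Nat ((fun (z : Nat) => zero) (succ (succ (succ zero)))) zero)
  ~> fun (g : Nat) => vnil (Eq Nat zero zero)
inferred type:
  forall (g : Nat), Vec (Eq Nat zero zero) zero


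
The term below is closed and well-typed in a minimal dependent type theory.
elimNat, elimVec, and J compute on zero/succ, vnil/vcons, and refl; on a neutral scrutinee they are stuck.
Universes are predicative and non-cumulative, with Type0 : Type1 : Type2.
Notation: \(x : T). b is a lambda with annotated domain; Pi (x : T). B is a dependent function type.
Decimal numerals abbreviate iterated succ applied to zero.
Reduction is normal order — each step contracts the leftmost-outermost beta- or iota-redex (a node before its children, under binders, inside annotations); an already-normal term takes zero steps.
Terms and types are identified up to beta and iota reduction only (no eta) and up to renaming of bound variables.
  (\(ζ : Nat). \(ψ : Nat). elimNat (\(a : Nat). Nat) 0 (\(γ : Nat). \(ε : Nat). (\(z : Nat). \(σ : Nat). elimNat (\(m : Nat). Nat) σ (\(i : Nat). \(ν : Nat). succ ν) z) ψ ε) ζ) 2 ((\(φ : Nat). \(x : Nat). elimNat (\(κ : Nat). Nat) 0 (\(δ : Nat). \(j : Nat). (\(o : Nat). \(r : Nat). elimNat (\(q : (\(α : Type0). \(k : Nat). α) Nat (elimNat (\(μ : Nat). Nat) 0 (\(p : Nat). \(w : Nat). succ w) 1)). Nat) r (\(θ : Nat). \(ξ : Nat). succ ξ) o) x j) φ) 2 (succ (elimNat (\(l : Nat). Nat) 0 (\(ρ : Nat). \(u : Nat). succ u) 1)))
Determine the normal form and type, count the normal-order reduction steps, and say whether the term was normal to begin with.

resulting normal form:
  8
inferred type:
  Nat
steps to reach normal form (normal order): 117
term was already normal: no
first redex: a beta-redex


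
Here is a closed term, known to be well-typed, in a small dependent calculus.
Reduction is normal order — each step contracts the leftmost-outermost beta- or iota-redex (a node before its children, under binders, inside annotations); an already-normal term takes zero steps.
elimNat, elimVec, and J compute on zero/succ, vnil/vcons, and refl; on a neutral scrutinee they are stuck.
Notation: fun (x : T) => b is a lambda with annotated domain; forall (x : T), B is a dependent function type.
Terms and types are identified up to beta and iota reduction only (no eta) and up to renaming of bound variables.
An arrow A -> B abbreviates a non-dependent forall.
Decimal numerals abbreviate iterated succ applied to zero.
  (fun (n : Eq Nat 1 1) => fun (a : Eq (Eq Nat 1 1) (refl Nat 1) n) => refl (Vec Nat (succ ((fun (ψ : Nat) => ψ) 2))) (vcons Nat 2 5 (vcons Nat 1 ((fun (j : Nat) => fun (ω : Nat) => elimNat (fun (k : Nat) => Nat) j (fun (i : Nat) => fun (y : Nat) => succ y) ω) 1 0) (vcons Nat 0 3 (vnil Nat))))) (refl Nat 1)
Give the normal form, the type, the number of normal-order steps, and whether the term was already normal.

normal form:
  fun (n : Eq (Eq Nat 1 1) (refl Nat 1) (refl Nat 1)) => refl (Vec Nat 3) (vcons Nat 2 5 (vcons Nat 1 1 (vcons Nat 0 3 (vnil Nat))))
the term's type:
  Eq (Eq Nat 1 1) (refl Nat 1) (refl Nat 1) -> Eq (Vec Nat 3) (vcons Nat 2 5 (vcons Nat 1 1 (vcons Nat 0 3 (vnil Nat)))) (vcons Nat 2 5 (vcons Nat 1 1 (vcons Nat 0 3 (vnil Nat))))
steps to reach normal form (normal order): 5
already normal: no
first redex: a beta-redex


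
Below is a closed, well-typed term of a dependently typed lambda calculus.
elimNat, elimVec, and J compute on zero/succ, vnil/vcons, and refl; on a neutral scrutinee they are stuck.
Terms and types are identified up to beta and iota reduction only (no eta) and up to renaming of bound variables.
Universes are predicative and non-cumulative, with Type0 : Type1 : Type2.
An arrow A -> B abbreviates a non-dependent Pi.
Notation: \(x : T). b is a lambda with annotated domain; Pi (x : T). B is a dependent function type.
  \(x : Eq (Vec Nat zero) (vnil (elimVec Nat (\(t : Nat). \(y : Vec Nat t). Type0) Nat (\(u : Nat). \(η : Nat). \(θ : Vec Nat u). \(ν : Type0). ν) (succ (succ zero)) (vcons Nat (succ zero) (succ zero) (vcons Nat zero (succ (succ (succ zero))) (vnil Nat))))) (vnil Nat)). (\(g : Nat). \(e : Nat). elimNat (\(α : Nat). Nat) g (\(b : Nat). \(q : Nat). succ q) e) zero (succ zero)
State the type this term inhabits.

type:
  Eq (Vec Nat zero) (vnil Nat) (vnil Nat) -> Nat


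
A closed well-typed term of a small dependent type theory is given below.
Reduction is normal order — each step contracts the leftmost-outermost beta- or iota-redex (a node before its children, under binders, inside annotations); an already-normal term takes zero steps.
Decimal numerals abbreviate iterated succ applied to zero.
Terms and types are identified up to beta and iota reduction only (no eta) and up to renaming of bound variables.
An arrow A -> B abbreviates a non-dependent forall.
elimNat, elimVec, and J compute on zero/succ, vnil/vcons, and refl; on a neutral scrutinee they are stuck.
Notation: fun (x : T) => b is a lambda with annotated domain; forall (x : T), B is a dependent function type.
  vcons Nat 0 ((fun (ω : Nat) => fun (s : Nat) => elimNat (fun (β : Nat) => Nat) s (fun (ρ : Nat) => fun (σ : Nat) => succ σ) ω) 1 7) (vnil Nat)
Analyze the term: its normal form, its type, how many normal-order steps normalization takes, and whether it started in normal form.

resulting normal form:
  vcons Nat 0 8 (vnil Nat)
inferred type:
  Vec Nat 1
normal-order step count: 6
started in normal form: no
first contracted redex: a beta-redex


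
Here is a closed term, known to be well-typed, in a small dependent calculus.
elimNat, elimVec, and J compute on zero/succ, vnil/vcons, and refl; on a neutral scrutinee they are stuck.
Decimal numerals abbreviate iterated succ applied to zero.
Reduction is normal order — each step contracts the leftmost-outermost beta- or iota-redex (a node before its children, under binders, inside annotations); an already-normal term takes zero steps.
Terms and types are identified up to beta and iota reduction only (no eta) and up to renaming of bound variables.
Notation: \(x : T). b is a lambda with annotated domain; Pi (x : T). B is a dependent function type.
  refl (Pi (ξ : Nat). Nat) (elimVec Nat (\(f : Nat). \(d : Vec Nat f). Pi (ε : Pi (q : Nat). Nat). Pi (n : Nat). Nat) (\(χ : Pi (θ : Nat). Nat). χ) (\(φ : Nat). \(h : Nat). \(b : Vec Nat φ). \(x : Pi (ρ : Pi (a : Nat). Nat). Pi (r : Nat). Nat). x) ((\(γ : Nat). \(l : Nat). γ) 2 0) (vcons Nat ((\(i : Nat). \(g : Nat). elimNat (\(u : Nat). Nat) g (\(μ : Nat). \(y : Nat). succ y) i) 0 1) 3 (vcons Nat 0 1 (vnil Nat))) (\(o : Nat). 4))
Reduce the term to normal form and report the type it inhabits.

resulting normal form:
  refl (Pi (ξ : Nat). Nat) (\(f : Nat). 4)
inferred type:
  Eq (Pi (ξ : Nat). Nat) (\(f : Nat). 4) (\(d : Nat). 4)


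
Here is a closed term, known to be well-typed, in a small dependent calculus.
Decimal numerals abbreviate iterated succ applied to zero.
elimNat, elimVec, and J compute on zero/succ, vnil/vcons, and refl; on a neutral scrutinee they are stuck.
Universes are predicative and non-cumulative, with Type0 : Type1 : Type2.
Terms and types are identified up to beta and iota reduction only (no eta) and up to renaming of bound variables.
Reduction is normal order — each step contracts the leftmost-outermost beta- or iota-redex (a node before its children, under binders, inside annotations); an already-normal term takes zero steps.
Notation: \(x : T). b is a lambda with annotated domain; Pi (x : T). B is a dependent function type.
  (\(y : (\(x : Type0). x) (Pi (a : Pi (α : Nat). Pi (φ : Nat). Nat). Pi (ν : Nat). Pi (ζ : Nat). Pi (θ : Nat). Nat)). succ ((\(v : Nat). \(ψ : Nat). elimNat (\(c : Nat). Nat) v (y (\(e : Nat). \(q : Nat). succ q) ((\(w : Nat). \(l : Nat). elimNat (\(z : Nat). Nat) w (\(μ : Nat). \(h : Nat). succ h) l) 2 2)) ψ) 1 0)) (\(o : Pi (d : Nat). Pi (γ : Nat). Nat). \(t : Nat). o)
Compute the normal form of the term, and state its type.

reduced normal form:
  2
the term's type:
  Nat


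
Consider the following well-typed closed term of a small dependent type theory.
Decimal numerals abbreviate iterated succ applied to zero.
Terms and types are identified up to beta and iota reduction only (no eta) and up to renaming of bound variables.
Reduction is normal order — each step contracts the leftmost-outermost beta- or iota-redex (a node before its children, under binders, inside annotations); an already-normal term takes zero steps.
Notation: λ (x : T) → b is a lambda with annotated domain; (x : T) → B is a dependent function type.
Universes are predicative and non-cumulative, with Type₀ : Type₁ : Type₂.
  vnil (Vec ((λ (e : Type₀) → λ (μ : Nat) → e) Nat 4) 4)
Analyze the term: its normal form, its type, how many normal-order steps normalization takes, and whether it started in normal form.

normal form:
  vnil (Vec Nat 4)
inferred type:
  Vec (Vec Nat 4) 0
reduction steps (normal order): 2
already normal: no
first contracted redex: a beta-redex


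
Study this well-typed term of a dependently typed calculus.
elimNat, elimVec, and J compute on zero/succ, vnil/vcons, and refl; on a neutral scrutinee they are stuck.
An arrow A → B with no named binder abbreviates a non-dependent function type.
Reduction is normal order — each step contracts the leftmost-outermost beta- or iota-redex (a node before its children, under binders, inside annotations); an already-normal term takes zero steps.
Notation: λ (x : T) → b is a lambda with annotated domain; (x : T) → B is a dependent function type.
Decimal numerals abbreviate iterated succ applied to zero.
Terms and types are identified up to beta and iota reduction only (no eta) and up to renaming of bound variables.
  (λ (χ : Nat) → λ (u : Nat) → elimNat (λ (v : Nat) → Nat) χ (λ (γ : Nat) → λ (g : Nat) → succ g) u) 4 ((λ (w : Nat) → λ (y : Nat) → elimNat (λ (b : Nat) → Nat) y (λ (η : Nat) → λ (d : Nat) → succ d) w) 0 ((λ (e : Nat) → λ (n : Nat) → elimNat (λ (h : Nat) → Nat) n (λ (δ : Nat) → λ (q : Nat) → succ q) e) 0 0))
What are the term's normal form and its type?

resulting normal form:
  4
the term's type:
  Nat
observation: 9 normal-order steps normalize the term, beginning with a beta-redex.


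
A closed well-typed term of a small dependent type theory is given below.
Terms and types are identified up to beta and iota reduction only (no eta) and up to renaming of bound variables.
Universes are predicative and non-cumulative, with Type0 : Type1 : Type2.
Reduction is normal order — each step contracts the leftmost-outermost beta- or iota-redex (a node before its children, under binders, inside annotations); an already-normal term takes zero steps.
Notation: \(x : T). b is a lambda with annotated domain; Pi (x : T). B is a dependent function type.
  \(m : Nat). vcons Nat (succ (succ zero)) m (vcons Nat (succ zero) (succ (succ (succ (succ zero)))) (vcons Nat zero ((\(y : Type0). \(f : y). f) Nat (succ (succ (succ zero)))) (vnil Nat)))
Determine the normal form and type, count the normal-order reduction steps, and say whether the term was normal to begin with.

resulting normal form:
  \(m : Nat). vcons Nat (succ (succ zero)) m (vcons Nat (succ zero) (succ (succ (succ (succ zero)))) (vcons Nat zero (succ (succ (succ zero))) (vnil Nat)))
the term's type:
  Pi (m : Nat). Vec Nat (succ (succ (succ zero)))
reduction steps (normal order): 2
started in normal form: no
first contracted redex: a beta-redex


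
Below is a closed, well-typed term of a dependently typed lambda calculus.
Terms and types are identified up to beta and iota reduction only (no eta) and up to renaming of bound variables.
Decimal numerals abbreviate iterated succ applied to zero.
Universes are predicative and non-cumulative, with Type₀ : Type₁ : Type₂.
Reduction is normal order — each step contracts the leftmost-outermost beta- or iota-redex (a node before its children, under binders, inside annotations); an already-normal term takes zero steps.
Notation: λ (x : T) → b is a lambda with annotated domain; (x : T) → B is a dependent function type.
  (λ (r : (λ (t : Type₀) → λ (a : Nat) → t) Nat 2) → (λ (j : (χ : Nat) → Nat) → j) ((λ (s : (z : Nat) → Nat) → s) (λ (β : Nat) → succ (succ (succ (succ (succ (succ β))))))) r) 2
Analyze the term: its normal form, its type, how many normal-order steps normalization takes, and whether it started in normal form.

resulting normal form:
  8
inferred type:
  Nat
normal-order step count: 4
already normal: no
first contracted redex: a beta-redex


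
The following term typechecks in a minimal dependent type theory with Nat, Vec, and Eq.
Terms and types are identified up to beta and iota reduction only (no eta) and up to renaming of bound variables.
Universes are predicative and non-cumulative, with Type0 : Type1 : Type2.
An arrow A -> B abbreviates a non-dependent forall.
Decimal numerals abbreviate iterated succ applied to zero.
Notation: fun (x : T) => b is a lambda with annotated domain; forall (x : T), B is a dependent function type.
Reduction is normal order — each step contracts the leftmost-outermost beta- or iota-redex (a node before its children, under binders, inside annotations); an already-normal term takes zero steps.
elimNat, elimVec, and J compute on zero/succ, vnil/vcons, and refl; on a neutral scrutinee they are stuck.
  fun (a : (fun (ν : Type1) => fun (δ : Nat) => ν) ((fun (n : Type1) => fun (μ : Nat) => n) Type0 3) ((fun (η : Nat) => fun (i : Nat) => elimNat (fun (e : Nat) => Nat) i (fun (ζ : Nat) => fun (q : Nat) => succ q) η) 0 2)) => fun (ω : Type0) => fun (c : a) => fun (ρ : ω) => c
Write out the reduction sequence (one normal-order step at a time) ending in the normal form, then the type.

reduction (normal order):
  fun (a : (fun (ν : Type1) => fun (δ : Nat) => ν) ((fun (n : Type1) => fun (μ : Nat) => n) Type0 3) ((fun (η : Nat) => fun (i : Nat) => elimNat (fun (e : Nat) => Nat) i (fun (ζ : Nat) => fun (q : Nat) => succ q) η) 0 2)) => fun (ω : Type0) => fun (c : a) => fun (ρ : ω) => c
  ~> fun (a : (fun (ν : Nat) => (fun (δ : Type1) => fun (n : Nat) => δ) Type0 3) ((fun (μ : Nat) => fun (η : Nat) => elimNat (fun (i : Nat) => Nat) η (fun (e : Nat) => fun (ζ : Nat) => succ ζ) μ) 0 2)) => fun (q : Type0) => fun (ω : a) => fun (c : q) => ω
  ~> fun (a : (fun (ν : Type1) => fun (δ : Nat) => ν) Type0 3) => fun (n : Type0) => fun (μ : a) => fun (η : n) => μ
  ~> fun (a : (fun (ν : Nat) => Type0) 3) => fun (δ : Type0) => fun (n : a) => fun (μ : δ) => n
  ~> fun (a : Type0) => fun (ν : Type0) => fun (δ : a) => fun (n : ν) => δ
the term's type:
  forall (a : Type0), forall (ν : Type0), a -> ν -> a


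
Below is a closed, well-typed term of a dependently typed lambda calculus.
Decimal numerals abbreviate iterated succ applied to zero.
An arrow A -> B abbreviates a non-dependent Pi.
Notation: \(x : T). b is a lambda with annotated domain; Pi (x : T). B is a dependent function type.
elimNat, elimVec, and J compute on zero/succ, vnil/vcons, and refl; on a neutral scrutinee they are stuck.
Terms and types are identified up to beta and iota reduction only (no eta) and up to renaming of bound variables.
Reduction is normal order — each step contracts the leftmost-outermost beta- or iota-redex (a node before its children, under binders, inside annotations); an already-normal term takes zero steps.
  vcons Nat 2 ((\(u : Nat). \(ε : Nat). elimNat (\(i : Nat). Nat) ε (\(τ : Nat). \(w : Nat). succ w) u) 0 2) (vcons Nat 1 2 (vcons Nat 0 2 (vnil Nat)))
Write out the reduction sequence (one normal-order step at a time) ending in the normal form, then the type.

normal-order reduction sequence:
  vcons Nat 2 ((\(u : Nat). \(ε : Nat). elimNat (\(i : Nat). Nat) ε (\(τ : Nat). \(w : Nat). succ w) u) 0 2) (vcons Nat 1 2 (vcons Nat 0 2 (vnil Nat)))
  ~> vcons Nat 2 ((\(u : Nat). elimNat (\(ε : Nat). Nat) u (\(i : Nat). \(τ : Nat). succ τ) 0) 2) (vcons Nat 1 2 (vcons Nat 0 2 (vnil Nat)))
  ~> vcons Nat 2 (elimNat (\(u : Nat). Nat) 2 (\(ε : Nat). \(i : Nat). succ i) 0) (vcons Nat 1 2 (vcons Nat 0 2 (vnil Nat)))
  ~> vcons Nat 2 2 (vcons Nat 1 2 (vcons Nat 0 2 (vnil Nat)))
inferred type:
  Vec Nat 3


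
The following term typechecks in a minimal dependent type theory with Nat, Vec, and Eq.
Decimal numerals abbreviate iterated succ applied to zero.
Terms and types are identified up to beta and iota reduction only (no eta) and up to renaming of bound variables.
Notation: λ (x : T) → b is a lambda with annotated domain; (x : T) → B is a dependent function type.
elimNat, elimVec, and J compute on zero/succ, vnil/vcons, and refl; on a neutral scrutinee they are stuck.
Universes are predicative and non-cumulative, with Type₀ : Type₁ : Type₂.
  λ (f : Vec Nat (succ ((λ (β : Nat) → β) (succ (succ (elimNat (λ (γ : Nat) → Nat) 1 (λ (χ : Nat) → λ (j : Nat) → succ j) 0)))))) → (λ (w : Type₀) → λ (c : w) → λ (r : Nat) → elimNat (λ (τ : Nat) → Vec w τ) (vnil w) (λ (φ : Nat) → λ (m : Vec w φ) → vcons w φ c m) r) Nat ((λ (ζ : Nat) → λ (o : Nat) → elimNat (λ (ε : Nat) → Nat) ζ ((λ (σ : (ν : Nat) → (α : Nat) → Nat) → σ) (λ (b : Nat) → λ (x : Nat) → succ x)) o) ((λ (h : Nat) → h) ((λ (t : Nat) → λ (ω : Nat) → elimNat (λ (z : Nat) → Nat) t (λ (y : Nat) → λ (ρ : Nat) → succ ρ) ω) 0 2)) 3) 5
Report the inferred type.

type:
  (f : Vec Nat 4) → Vec Nat 5


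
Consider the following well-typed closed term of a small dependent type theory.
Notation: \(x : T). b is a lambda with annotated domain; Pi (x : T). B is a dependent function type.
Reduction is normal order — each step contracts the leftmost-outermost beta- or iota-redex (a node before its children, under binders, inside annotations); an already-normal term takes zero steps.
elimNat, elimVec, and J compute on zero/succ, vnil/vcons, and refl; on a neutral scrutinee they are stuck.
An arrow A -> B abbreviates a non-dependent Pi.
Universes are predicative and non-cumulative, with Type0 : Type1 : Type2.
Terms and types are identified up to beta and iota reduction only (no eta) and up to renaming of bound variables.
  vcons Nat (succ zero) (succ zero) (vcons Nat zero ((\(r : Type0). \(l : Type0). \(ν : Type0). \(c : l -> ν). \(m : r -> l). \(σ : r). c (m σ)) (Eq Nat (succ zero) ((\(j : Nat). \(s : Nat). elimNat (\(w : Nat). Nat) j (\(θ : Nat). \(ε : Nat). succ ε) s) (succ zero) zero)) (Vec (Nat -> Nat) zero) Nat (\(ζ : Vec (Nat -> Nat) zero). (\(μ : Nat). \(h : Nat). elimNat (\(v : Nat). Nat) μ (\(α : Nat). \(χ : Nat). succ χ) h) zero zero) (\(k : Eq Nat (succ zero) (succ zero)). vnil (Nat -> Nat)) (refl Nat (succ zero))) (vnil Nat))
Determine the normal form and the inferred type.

reduced normal form:
  vcons Nat (succ zero) (succ zero) (vcons Nat zero zero (vnil Nat))
type:
  Vec Nat (succ (succ zero))


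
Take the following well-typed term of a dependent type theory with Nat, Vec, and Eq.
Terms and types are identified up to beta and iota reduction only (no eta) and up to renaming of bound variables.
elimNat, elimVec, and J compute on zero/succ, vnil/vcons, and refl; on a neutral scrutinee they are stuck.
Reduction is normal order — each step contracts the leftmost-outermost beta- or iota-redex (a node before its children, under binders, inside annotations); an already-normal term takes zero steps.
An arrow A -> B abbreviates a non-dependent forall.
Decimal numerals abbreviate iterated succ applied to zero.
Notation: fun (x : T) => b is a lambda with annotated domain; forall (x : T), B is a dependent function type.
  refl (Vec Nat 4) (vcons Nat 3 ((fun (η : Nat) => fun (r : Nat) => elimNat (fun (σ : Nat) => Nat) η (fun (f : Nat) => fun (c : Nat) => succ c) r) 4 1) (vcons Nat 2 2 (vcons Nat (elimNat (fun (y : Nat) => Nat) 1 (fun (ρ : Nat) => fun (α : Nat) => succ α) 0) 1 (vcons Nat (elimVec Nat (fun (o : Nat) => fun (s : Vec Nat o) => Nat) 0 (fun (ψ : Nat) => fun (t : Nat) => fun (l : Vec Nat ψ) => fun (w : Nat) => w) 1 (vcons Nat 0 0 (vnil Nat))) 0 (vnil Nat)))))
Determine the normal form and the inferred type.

normal form:
  refl (Vec Nat 4) (vcons Nat 3 5 (vcons Nat 2 2 (vcons Nat 1 1 (vcons Nat 0 0 (vnil Nat)))))
inferred type:
  Eq (Vec Nat 4) (vcons Nat 3 5 (vcons Nat 2 2 (vcons Nat 1 1 (vcons Nat 0 0 (vnil Nat))))) (vcons Nat 3 5 (vcons Nat 2 2 (vcons Nat 1 1 (vcons Nat 0 0 (vnil Nat)))))


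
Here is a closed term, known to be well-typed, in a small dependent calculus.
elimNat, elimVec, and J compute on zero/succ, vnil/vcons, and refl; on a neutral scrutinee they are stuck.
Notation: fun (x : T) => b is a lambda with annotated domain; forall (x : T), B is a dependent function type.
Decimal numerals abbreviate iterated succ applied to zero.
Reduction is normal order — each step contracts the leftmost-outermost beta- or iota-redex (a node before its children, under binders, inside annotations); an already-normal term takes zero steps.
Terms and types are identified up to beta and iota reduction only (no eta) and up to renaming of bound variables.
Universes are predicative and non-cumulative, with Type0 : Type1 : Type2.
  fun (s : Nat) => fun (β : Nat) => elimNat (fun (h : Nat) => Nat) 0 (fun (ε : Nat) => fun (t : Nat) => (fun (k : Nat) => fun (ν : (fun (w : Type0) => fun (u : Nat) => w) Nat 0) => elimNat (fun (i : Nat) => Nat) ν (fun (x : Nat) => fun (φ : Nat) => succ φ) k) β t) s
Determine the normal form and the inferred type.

normal form:
  fun (s : Nat) => fun (β : Nat) => elimNat (fun (h : Nat) => Nat) 0 (fun (ε : Nat) => fun (t : Nat) => elimNat (fun (k : Nat) => Nat) t (fun (ν : Nat) => fun (w : Nat) => succ w) β) s
the term's type:
  forall (s : Nat), forall (β : Nat), Nat
observation: reduction starts at a beta-redex, and 2 normal-order steps reach the normal form.


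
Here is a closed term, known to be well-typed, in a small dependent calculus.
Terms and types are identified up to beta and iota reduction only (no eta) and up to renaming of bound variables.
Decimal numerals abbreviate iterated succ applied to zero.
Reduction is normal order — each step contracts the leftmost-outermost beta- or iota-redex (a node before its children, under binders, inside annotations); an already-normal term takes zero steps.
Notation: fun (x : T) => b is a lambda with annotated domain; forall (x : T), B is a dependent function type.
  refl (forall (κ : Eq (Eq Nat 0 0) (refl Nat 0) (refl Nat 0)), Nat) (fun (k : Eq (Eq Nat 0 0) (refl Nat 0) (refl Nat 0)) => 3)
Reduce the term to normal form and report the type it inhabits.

reduced normal form:
  refl (forall (κ : Eq (Eq Nat 0 0) (refl Nat 0) (refl Nat 0)), Nat) (fun (k : Eq (Eq Nat 0 0) (refl Nat 0) (refl Nat 0)) => 3)
inferred type:
  Eq (forall (κ : Eq (Eq Nat 0 0) (refl Nat 0) (refl Nat 0)), Nat) (fun (k : Eq (Eq Nat 0 0) (refl Nat 0) (refl Nat 0)) => 3) (fun (d : Eq (Eq Nat 0 0) (refl Nat 0) (refl Nat 0)) => 3)


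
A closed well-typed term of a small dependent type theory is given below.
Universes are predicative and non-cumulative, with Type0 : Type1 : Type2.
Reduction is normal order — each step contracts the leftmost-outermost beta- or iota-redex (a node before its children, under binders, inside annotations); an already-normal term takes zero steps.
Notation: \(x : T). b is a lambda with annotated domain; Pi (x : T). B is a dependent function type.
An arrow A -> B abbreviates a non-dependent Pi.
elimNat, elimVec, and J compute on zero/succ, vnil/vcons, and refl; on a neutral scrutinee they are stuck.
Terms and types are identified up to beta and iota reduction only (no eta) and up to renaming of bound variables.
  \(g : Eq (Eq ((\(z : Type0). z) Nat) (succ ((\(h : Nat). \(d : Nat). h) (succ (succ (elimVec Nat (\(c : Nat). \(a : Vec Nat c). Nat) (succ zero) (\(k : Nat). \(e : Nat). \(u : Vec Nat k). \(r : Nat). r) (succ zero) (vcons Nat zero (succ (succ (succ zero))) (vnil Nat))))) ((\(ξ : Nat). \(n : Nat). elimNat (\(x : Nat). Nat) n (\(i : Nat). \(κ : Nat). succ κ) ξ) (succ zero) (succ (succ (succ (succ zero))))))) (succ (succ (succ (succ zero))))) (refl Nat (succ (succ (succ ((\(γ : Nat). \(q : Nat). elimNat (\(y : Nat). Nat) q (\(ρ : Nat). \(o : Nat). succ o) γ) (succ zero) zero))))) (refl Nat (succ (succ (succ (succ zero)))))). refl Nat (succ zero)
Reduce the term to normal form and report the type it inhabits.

resulting normal form:
  \(g : Eq (Eq Nat (succ (succ (succ (succ zero)))) (succ (succ (succ (succ zero))))) (refl Nat (succ (succ (succ (succ zero))))) (refl Nat (succ (succ (succ (succ zero)))))). refl Nat (succ zero)
the term's type:
  Eq (Eq Nat (succ (succ (succ (succ zero)))) (succ (succ (succ (succ zero))))) (refl Nat (succ (succ (succ (succ zero))))) (refl Nat (succ (succ (succ (succ zero))))) -> Eq Nat (succ zero) (succ zero)


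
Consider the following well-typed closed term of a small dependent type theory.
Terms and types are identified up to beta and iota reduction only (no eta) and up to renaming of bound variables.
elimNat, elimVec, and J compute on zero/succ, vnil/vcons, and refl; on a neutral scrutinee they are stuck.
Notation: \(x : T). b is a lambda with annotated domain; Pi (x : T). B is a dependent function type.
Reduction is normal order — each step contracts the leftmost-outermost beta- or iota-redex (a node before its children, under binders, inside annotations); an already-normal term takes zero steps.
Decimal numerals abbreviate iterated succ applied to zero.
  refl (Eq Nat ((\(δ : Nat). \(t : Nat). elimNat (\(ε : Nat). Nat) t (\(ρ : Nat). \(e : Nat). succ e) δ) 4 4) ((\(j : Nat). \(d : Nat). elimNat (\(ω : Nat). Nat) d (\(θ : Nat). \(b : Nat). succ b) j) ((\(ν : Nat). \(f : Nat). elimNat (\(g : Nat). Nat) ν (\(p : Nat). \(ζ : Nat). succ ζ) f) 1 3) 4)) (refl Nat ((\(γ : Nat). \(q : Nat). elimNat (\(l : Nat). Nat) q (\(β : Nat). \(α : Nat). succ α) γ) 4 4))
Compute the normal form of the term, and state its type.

reduced normal form:
  refl (Eq Nat 8 8) (refl Nat 8)
inferred type:
  Eq (Eq Nat 8 8) (refl Nat 8) (refl Nat 8)


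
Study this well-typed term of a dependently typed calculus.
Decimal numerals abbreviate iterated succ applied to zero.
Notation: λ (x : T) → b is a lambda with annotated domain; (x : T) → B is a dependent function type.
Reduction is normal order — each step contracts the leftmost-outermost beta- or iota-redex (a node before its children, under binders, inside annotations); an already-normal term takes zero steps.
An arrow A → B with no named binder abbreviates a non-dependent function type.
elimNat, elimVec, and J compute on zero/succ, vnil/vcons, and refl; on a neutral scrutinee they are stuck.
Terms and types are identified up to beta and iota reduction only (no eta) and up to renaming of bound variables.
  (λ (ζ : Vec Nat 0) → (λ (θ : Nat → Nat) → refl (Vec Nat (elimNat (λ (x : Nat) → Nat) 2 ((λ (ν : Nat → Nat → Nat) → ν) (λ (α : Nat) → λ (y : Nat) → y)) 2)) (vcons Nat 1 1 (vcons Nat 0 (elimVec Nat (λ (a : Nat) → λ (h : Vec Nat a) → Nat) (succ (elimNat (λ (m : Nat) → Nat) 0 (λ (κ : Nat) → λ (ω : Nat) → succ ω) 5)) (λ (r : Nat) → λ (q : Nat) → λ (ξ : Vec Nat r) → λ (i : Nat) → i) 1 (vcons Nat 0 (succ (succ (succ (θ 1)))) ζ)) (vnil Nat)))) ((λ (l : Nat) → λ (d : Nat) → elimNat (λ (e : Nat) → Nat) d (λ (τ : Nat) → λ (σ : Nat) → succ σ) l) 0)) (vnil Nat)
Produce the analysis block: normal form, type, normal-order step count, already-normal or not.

normal form:
  refl (Vec Nat 2) (vcons Nat 1 1 (vcons Nat 0 6 (vnil Nat)))
inferred type:
  Eq (Vec Nat 2) (vcons Nat 1 1 (vcons Nat 0 6 (vnil Nat))) (vcons Nat 1 1 (vcons Nat 0 6 (vnil Nat)))
reduction steps (normal order): 33
started in normal form: no
first contracted redex: a beta-redex


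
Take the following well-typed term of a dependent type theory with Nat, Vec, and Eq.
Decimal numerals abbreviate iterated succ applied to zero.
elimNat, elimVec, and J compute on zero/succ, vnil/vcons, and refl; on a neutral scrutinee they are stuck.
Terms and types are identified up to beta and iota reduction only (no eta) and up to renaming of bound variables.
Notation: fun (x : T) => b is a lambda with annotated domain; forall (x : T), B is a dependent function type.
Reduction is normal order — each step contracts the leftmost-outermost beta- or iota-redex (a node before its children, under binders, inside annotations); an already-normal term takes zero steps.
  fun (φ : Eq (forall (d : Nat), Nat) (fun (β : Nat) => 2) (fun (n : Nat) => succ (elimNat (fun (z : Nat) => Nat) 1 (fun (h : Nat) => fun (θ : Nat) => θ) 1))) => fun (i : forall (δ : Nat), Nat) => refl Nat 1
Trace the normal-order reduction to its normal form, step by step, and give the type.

reduction (normal order):
  fun (φ : Eq (forall (d : Nat), Nat) (fun (β : Nat) => 2) (fun (n : Nat) => succ (elimNat (fun (z : Nat) => Nat) 1 (fun (h : Nat) => fun (θ : Nat) => θ) 1))) => fun (i : forall (δ : Nat), Nat) => refl Nat 1
  ~> fun (φ : Eq (forall (d : Nat), Nat) (fun (β : Nat) => 2) (fun (n : Nat) => succ ((fun (z : Nat) => fun (h : Nat) => h) 0 (elimNat (fun (θ : Nat) => Nat) 1 (fun (i : Nat) => fun (δ : Nat) => δ) 0)))) => fun (w : forall (c : Nat), Nat) => refl Nat 1
  ~> fun (φ : Eq (forall (d : Nat), Nat) (fun (β : Nat) => 2) (fun (n : Nat) => succ ((fun (z : Nat) => z) (elimNat (fun (h : Nat) => Nat) 1 (fun (θ : Nat) => fun (i : Nat) => i) 0)))) => fun (δ : forall (w : Nat), Nat) => refl Nat 1
  ~> fun (φ : Eq (forall (d : Nat), Nat) (fun (β : Nat) => 2) (fun (n : Nat) => succ (elimNat (fun (z : Nat) => Nat) 1 (fun (h : Nat) => fun (θ : Nat) => θ) 0))) => fun (i : forall (δ : Nat), Nat) => refl Nat 1
  ~> fun (φ : Eq (forall (d : Nat), Nat) (fun (β : Nat) => 2) (fun (n : Nat) => 2)) => fun (z : forall (h : Nat), Nat) => refl Nat 1
inferred type:
  forall (φ : Eq (forall (d : Nat), Nat) (fun (β : Nat) => 2) (fun (n : Nat) => 2)), forall (z : forall (h : Nat), Nat), Eq Nat 1 1


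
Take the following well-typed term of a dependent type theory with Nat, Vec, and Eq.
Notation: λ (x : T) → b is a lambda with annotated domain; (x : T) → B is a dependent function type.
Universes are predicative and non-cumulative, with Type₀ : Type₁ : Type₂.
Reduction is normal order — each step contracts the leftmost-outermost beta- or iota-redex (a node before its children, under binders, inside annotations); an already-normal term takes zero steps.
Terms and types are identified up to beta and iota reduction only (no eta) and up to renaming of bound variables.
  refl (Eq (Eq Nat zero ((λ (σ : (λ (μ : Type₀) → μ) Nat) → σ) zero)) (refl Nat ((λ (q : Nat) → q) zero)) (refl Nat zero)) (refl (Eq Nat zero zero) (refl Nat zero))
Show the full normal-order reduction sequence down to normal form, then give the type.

reduction (normal order):
  refl (Eq (Eq Nat zero ((λ (σ : (λ (μ : Type₀) → μ) Nat) → σ) zero)) (refl Nat ((λ (q : Nat) → q) zero)) (refl Nat zero)) (refl (Eq Nat zero zero) (refl Nat zero))
  ~> refl (Eq (Eq Nat zero zero) (refl Nat ((λ (σ : Nat) → σ) zero)) (refl Nat zero)) (refl (Eq Nat zero zero) (refl Nat zero))
  ~> refl (Eq (Eq Nat zero zero) (refl Nat zero) (refl Nat zero)) (refl (Eq Nat zero zero) (refl Nat zero))
the term's type:
  Eq (Eq (Eq Nat zero zero) (refl Nat zero) (refl Nat zero)) (refl (Eq Nat zero zero) (refl Nat zero)) (refl (Eq Nat zero zero) (refl Nat zero))


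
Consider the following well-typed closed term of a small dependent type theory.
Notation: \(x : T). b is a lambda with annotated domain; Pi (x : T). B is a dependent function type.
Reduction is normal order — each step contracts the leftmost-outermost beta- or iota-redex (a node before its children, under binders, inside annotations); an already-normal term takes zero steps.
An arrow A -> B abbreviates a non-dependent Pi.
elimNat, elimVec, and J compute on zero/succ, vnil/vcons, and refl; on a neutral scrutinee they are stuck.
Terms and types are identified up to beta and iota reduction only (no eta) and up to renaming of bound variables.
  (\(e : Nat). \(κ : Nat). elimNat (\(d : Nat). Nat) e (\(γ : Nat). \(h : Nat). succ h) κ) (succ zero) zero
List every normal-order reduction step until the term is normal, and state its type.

reduction (normal order):
  (\(e : Nat). \(κ : Nat). elimNat (\(d : Nat). Nat) e (\(γ : Nat). \(h : Nat). succ h) κ) (succ zero) zero
  ~> (\(e : Nat). elimNat (\(κ : Nat). Nat) (succ zero) (\(d : Nat). \(γ : Nat). succ γ) e) zero
  ~> elimNat (\(e : Nat). Nat) (succ zero) (\(κ : Nat). \(d : Nat). succ d) zero
  ~> succ zero
the term's type:
  Nat


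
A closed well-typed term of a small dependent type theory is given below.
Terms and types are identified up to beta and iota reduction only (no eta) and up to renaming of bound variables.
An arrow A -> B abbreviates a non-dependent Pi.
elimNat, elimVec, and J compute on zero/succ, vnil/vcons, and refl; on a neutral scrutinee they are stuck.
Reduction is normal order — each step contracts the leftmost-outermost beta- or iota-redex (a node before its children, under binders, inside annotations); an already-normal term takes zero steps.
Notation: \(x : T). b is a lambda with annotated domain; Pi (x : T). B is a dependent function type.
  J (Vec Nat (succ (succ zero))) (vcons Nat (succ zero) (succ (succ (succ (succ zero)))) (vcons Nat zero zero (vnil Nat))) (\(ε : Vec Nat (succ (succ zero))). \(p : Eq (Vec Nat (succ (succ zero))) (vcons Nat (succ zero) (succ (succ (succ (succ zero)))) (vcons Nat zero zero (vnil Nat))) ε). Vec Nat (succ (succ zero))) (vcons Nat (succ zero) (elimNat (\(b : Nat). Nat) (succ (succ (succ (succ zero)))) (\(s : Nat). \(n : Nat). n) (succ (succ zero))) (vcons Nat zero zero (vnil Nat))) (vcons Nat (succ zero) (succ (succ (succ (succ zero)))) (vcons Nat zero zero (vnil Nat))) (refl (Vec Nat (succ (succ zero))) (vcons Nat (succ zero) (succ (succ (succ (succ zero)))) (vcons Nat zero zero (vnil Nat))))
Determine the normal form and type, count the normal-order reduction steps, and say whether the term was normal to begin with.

normal form:
  vcons Nat (succ zero) (succ (succ (succ (succ zero)))) (vcons Nat zero zero (vnil Nat))
inferred type:
  Vec Nat (succ (succ zero))
steps to reach normal form (normal order): 8
term was already normal: no
first contracted redex: a J iota-redex


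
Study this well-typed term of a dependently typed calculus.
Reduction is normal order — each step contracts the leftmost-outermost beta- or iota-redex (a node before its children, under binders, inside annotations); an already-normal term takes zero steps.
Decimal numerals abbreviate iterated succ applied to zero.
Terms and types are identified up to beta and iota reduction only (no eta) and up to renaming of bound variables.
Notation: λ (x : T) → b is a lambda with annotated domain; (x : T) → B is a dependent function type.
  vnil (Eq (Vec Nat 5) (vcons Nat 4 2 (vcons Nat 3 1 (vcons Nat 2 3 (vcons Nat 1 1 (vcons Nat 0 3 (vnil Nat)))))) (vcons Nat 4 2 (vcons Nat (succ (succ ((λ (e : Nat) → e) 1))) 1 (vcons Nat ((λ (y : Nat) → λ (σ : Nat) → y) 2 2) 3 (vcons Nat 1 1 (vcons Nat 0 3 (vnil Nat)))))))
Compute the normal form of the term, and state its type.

reduced normal form:
  vnil (Eq (Vec Nat 5) (vcons Nat 4 2 (vcons Nat 3 1 (vcons Nat 2 3 (vcons Nat 1 1 (vcons Nat 0 3 (vnil Nat)))))) (vcons Nat 4 2 (vcons Nat 3 1 (vcons Nat 2 3 (vcons Nat 1 1 (vcons Nat 0 3 (vnil Nat)))))))
type:
  Vec (Eq (Vec Nat 5) (vcons Nat 4 2 (vcons Nat 3 1 (vcons Nat 2 3 (vcons Nat 1 1 (vcons Nat 0 3 (vnil Nat)))))) (vcons Nat 4 2 (vcons Nat 3 1 (vcons Nat 2 3 (vcons Nat 1 1 (vcons Nat 0 3 (vnil Nat))))))) 0
observation: normalization takes exactly 3 steps under the normal-order strategy.
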